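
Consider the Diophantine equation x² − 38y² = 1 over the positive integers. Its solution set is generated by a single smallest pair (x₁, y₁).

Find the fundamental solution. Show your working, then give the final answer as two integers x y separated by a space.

√38 = [6; 6,12, …], period ℓ=2 (even) → k=1
k=0  a_k=6  p_k/q_k = 6/1
k=1  a_k=6  p_k/q_k = 37/6
fundamental: x₁=37, y₁=6  (since 1369 − 38·36 = 1)

37 6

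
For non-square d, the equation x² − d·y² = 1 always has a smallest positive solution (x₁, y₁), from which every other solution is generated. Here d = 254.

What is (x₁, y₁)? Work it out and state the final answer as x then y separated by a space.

255 16

d=254: √d = [15; 1,14,1,30] (ℓ=4, even), read p_3/q_3
i=0: a=15 ⇒ p=15, q=1
i=1: a=1 ⇒ p=16, q=1
i=2: a=14 ⇒ p=239, q=15
i=3: a=1 ⇒ p=255, q=16
fundamental: x₁=255, y₁=16  (since 65025 − 254·256 = 1)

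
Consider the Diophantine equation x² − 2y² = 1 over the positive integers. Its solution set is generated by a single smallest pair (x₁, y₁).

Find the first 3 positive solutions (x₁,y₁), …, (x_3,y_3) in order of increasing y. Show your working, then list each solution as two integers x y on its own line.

3 2
17 12
99 70

[1; 2] for √2; ℓ=1 ⇒ convergent index 1
k=0  a_k=1  p_k/q_k = 1/1
k=1  a_k=2  p_k/q_k = 3/2
fundamental: x₁=3, y₁=2  (since 9 − 2·4 = 1)
(x_2, y_2) = (3·3 + 2·2·2, 3·2 + 2·3) = (17, 12)
(x_3, y_3) = (3·17 + 2·2·12, 3·12 + 2·17) = (99, 70)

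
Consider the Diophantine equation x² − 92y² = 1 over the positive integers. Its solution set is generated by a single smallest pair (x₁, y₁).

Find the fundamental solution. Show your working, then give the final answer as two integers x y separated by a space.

√92 = [9; 1,1,2,4,2,1,1,18, …], period ℓ=8 (even) → k=7
k=0  a_k=9  p_k/q_k = 9/1
…
k=6  a_k=1  p_k/q_k = 681/71
k=7  a_k=1  p_k/q_k = 1151/120
(x₁, y₁) = (1151, 120);  1151² − 92·120² = 1 ✓

1151 120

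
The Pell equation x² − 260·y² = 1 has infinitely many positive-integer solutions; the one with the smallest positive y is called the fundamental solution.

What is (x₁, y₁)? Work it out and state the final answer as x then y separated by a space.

√260 = [16; 8,32, …], period ℓ=2 (even) → k=1
k=0  a_k=16  p_k/q_k = 16/1
k=1  a_k=8  p_k/q_k = 129/8
→ (129, 8).  Check: 129²=16641, 260·8²=16640, difference 1.

129 8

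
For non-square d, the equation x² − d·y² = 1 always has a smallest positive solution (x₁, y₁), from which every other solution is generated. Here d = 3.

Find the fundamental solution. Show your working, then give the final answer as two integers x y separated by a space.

√3 → a₀=1, period (1,2); ℓ=2 even so k=1
i=0: a=1 ⇒ p=1, q=1
i=1: a=1 ⇒ p=2, q=1
fundamental: x₁=2, y₁=1  (since 4 − 3·1 = 1)

2 1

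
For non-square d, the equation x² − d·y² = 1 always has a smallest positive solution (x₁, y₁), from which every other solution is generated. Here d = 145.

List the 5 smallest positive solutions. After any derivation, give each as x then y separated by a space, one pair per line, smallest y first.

√145 → a₀=12, period (24); ℓ=1 odd so k=1
a_0=12:  p_0=12·1+0=12,  q_0=12·0+1=1
a_1=24:  p_1=24·12+1=289,  q_1=24·1+0=24
fundamental: x₁=289, y₁=24  (since 83521 − 145·576 = 1)
k=2:  x_2 = 289·289+145·24·24 = 167041,  y_2 = 289·24+24·289 = 13872
k=3:  x_3 = 289·167041+145·24·13872 = 96549409,  y_3 = 289·13872+24·167041 = 8017992
k=4:  x_4 = 289·96549409+145·24·8017992 = 55805391361,  y_4 = 289·8017992+24·96549409 = 4634385504
k=5:  x_5 = 289·55805391361+145·24·4634385504 = 32255419657249,  y_5 = 289·4634385504+24·55805391361 = 2678666803320

289 24
167041 13872
96549409 8017992
55805391361 4634385504
32255419657249 2678666803320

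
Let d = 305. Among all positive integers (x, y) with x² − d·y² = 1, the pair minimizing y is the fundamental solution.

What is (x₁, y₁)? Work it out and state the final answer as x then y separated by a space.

489 28

d=305: √d = [17; 2,6,2,34] (ℓ=4, even), read p_3/q_3
step 0: (17, 1)  from 17·(1,0) + (0,1)
step 1: (35, 2)  from 2·(17,1) + (1,0)
step 2: (227, 13)  from 6·(35,2) + (17,1)
step 3: (489, 28)  from 2·(227,13) + (35,2)
(x₁, y₁) = (489, 28);  489² − 305·28² = 1 ✓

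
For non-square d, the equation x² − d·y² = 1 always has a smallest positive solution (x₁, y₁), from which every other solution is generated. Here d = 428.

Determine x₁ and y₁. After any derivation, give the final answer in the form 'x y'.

[20; 1,2,4,1,5,10,5,1,4,2,1,40] for √428; ℓ=12 ⇒ convergent index 11
i=0: a=20 ⇒ p=20, q=1
i=1: a=1 ⇒ p=21, q=1
…
i=8: a=1 ⇒ p=119350, q=5769
i=9: a=4 ⇒ p=577179, q=27899
i=10: a=2 ⇒ p=1273708, q=61567
i=11: a=1 ⇒ p=1850887, q=89466
→ (1850887, 89466).  Check: 1850887²=3425782686769, 428·89466²=3425782686768, difference 1.

1850887 89466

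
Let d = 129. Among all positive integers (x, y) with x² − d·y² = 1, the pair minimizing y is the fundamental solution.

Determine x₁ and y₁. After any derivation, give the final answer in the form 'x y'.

√129 → a₀=11, period (2,1,3,1,6,1,3,1,2,22); ℓ=10 even so k=9
k=0  a_k=11  p_k/q_k = 11/1
k=1  a_k=2  p_k/q_k = 23/2
k=2  a_k=1  p_k/q_k = 34/3
…
k=4  a_k=1  p_k/q_k = 159/14
k=5  a_k=6  p_k/q_k = 1079/95
…
k=7  a_k=3  p_k/q_k = 4793/422
k=8  a_k=1  p_k/q_k = 6031/531
k=9  a_k=2  p_k/q_k = 16855/1484
→ (16855, 1484).  Check: 16855²=284091025, 129·1484²=284091024, difference 1.

16855 1484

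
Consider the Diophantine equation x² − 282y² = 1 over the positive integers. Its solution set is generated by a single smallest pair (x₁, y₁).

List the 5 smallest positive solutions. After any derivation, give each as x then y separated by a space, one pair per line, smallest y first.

2351 140
11054401 658280
51977791151 3095232420
244399562937601 14553782180560
1149166692954808751 68431880717760700

d=282: √d = [16; 1,3,1,4,1,3,1,32] (ℓ=8, even), read p_7/q_7
a_0=16:  p_0=16·1+0=16,  q_0=16·0+1=1
…
a_4=4:  p_4=4·84+67=403,  q_4=4·5+4=24
…
a_6=3:  p_6=3·487+403=1864,  q_6=3·29+24=111
a_7=1:  p_7=1·1864+487=2351,  q_7=1·111+29=140
(x₁, y₁) = (2351, 140);  2351² − 282·140² = 1 ✓
n=2: (2351,140)∘(2351,140) = (2351·2351+282·140·140, 2351·140+140·2351) = (11054401,658280)
n=3: (11054401,658280)∘(2351,140) = (2351·11054401+282·140·658280, 2351·658280+140·11054401) = (51977791151,3095232420)
n=4: (51977791151,3095232420)∘(2351,140) = (2351·51977791151+282·140·3095232420, 2351·3095232420+140·51977791151) = (244399562937601,14553782180560)
n=5: (244399562937601,14553782180560)∘(2351,140) = (2351·244399562937601+282·140·14553782180560, 2351·14553782180560+140·244399562937601) = (1149166692954808751,68431880717760700)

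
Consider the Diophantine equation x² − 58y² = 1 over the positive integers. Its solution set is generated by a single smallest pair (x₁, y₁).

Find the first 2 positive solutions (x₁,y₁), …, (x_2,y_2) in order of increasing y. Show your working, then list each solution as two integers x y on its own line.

d=58: √d = [7; 1,1,1,1,1,1,14] (ℓ=7, odd), read p_13/q_13
a_0=7:  p_0=7·1+0=7,  q_0=7·0+1=1
a_1=1:  p_1=1·7+1=8,  q_1=1·1+0=1
…
a_6=1:  p_6=1·61+38=99,  q_6=1·8+5=13
a_7=14:  p_7=14·99+61=1447,  q_7=14·13+8=190
a_8=1:  p_8=1·1447+99=1546,  q_8=1·190+13=203
a_9=1:  p_9=1·1546+1447=2993,  q_9=1·203+190=393
…
a_11=1:  p_11=1·4539+2993=7532,  q_11=1·596+393=989
a_12=1:  p_12=1·7532+4539=12071,  q_12=1·989+596=1585
a_13=1:  p_13=1·12071+7532=19603,  q_13=1·1585+989=2574
→ (19603, 2574).  Check: 19603²=384277609, 58·2574²=384277608, difference 1.
(19603+2574√58)^2 = 768555217 + 100916244√58

19603 2574
768555217 100916244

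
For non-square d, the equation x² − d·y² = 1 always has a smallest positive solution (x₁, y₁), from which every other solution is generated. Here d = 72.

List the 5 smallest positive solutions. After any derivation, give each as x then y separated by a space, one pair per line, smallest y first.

17 2
577 68
19601 2310
665857 78472
22619537 2665738

[8; 2,16] for √72; ℓ=2 ⇒ convergent index 1
i=0: a=8 ⇒ p=8, q=1
i=1: a=2 ⇒ p=17, q=2
→ (17, 2).  Check: 17²=289, 72·2²=288, difference 1.
n=2: (17,2)∘(17,2) = (17·17+72·2·2, 17·2+2·17) = (577,68)
n=3: (577,68)∘(17,2) = (17·577+72·2·68, 17·68+2·577) = (19601,2310)
n=4: (19601,2310)∘(17,2) = (17·19601+72·2·2310, 17·2310+2·19601) = (665857,78472)
n=5: (665857,78472)∘(17,2) = (17·665857+72·2·78472, 17·78472+2·665857) = (22619537,2665738)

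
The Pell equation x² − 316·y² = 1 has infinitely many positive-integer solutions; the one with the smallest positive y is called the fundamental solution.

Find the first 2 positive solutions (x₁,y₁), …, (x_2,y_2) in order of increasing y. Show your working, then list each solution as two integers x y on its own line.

√316 = [17; 1,3,2,8,2,3,1,34, …], period ℓ=8 (even) → k=7
step 0: (17, 1)  from 17·(1,0) + (0,1)
…
step 4: (1351, 76)  from 8·(160,9) + (71,4)
step 5: (2862, 161)  from 2·(1351,76) + (160,9)
step 6: (9937, 559)  from 3·(2862,161) + (1351,76)
step 7: (12799, 720)  from 1·(9937,559) + (2862,161)
(x₁, y₁) = (12799, 720);  12799² − 316·720² = 1 ✓
(x_2, y_2) = (12799·12799 + 316·720·720, 12799·720 + 720·12799) = (327628801, 18430560)

12799 720
327628801 18430560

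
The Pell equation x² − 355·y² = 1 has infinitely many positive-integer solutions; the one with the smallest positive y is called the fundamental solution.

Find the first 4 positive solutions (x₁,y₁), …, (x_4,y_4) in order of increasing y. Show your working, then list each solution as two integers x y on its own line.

954809 50676
1823320452961 96771801768
3481845556741524089 184797174548553948
6648994948371812427335041 352892010866963721270096

d=355: √d = [18; 1,5,3,3,1,6,1,3,3,5,1,36] (ℓ=12, even), read p_11/q_11
k=0  a_k=18  p_k/q_k = 18/1
…
k=4  a_k=3  p_k/q_k = 1187/63
…
k=8  a_k=3  p_k/q_k = 46463/2466
…
k=10  a_k=5  p_k/q_k = 803418/42641
k=11  a_k=1  p_k/q_k = 954809/50676
→ (954809, 50676).  Check: 954809²=911660226481, 355·50676²=911660226480, difference 1.
n=2: (954809,50676)∘(954809,50676) = (954809·954809+355·50676·50676, 954809·50676+50676·954809) = (1823320452961,96771801768)
n=3: (1823320452961,96771801768)∘(954809,50676) = (954809·1823320452961+355·50676·96771801768, 954809·96771801768+50676·1823320452961) = (3481845556741524089,184797174548553948)
n=4: (3481845556741524089,184797174548553948)∘(954809,50676) = (954809·3481845556741524089+355·50676·184797174548553948, 954809·184797174548553948+50676·3481845556741524089) = (6648994948371812427335041,352892010866963721270096)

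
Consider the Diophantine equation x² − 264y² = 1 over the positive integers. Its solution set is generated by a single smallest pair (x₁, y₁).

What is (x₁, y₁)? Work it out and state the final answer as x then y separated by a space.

65 4

[16; 4,32] for √264; ℓ=2 ⇒ convergent index 1
a_0=16:  p_0=16·1+0=16,  q_0=16·0+1=1
a_1=4:  p_1=4·16+1=65,  q_1=4·1+0=4
→ (65, 4).  Check: 65²=4225, 264·4²=4224, difference 1.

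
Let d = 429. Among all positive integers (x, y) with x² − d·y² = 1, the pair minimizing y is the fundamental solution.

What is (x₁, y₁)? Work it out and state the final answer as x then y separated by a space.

1524095 73584

[20; 1,2,2,9,1,12,1,9,2,2,1,40] for √429; ℓ=12 ⇒ convergent index 11
step 0: (20, 1)  from 20·(1,0) + (0,1)
…
step 3: (145, 7)  from 2·(62,3) + (21,1)
…
step 6: (19511, 942)  from 12·(1512,73) + (1367,66)
…
step 10: (1085636, 52415)  from 2·(438459,21169) + (208718,10077)
step 11: (1524095, 73584)  from 1·(1085636,52415) + (438459,21169)
fundamental: x₁=1524095, y₁=73584  (since 2322865569025 − 429·5414605056 = 1)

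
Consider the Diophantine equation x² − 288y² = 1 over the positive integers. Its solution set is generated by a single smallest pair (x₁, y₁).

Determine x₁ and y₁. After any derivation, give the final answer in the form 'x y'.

d=288: √d = [16; 1,32] (ℓ=2, even), read p_1/q_1
a_0=16:  p_0=16·1+0=16,  q_0=16·0+1=1
a_1=1:  p_1=1·16+1=17,  q_1=1·1+0=1
fundamental: x₁=17, y₁=1  (since 289 − 288·1 = 1)

17 1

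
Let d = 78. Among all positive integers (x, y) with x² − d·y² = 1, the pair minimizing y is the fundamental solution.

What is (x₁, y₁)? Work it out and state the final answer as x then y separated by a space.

53 6

√78 → a₀=8, period (1,4,1,16); ℓ=4 even so k=3
k=0  a_k=8  p_k/q_k = 8/1
k=1  a_k=1  p_k/q_k = 9/1
k=2  a_k=4  p_k/q_k = 44/5
k=3  a_k=1  p_k/q_k = 53/6
fundamental: x₁=53, y₁=6  (since 2809 − 78·36 = 1)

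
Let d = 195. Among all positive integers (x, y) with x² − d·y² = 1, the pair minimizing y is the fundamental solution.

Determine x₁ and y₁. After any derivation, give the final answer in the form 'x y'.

14 1

[13; 1,26] for √195; ℓ=2 ⇒ convergent index 1
i=0: a=13 ⇒ p=13, q=1
i=1: a=1 ⇒ p=14, q=1
fundamental: x₁=14, y₁=1  (since 196 − 195·1 = 1)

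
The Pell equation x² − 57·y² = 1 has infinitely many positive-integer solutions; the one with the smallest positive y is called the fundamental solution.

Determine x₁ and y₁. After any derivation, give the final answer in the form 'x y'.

151 20

√57 = [7; 1,1,4,1,1,14, …], period ℓ=6 (even) → k=5
step 0: (7, 1)  from 7·(1,0) + (0,1)
…
step 2: (15, 2)  from 1·(8,1) + (7,1)
step 3: (68, 9)  from 4·(15,2) + (8,1)
step 4: (83, 11)  from 1·(68,9) + (15,2)
step 5: (151, 20)  from 1·(83,11) + (68,9)
→ (151, 20).  Check: 151²=22801, 57·20²=22800, difference 1.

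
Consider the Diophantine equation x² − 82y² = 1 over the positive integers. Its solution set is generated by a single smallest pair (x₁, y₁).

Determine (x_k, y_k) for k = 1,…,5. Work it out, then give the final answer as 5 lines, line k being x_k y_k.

√82 = [9; 18, …], period ℓ=1 (odd) → k=1
k=0  a_k=9  p_k/q_k = 9/1
k=1  a_k=18  p_k/q_k = 163/18
fundamental: x₁=163, y₁=18  (since 26569 − 82·324 = 1)
(x_2, y_2) = (163·163 + 82·18·18, 163·18 + 18·163) = (53137, 5868)
(x_3, y_3) = (163·53137 + 82·18·5868, 163·5868 + 18·53137) = (17322499, 1912950)
(x_4, y_4) = (163·17322499 + 82·18·1912950, 163·1912950 + 18·17322499) = (5647081537, 623615832)
(x_5, y_5) = (163·5647081537 + 82·18·623615832, 163·623615832 + 18·5647081537) = (1840931258563, 203296848282)

163 18
53137 5868
17322499 1912950
5647081537 623615832
1840931258563 203296848282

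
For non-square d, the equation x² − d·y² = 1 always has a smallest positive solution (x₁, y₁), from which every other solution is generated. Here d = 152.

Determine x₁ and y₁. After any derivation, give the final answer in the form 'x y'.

37 3

[12; 3,24] for √152; ℓ=2 ⇒ convergent index 1
a_0=12:  p_0=12·1+0=12,  q_0=12·0+1=1
a_1=3:  p_1=3·12+1=37,  q_1=3·1+0=3
fundamental: x₁=37, y₁=3  (since 1369 − 152·9 = 1)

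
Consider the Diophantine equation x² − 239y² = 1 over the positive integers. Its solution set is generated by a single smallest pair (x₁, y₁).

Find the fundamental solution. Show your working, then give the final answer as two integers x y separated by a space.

6195120 400729

[15; 2,5,1,2,4,15,4,2,1,5,2,30] for √239; ℓ=12 ⇒ convergent index 11
i=0: a=15 ⇒ p=15, q=1
i=1: a=2 ⇒ p=31, q=2
i=2: a=5 ⇒ p=170, q=11
…
i=4: a=2 ⇒ p=572, q=37
…
i=6: a=15 ⇒ p=37907, q=2452
i=7: a=4 ⇒ p=154117, q=9969
…
i=9: a=1 ⇒ p=500258, q=32359
i=10: a=5 ⇒ p=2847431, q=184185
i=11: a=2 ⇒ p=6195120, q=400729
fundamental: x₁=6195120, y₁=400729  (since 38379511814400 − 239·160583731441 = 1)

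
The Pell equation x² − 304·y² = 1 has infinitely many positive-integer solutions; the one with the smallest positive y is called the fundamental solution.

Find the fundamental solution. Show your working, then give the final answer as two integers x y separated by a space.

57799 3315

[17; 2,3,2,1,1,1,1,1,2,3,2,34] for √304; ℓ=12 ⇒ convergent index 11
a_0=17:  p_0=17·1+0=17,  q_0=17·0+1=1
a_1=2:  p_1=2·17+1=35,  q_1=2·1+0=2
a_2=3:  p_2=3·35+17=122,  q_2=3·2+1=7
a_3=2:  p_3=2·122+35=279,  q_3=2·7+2=16
a_4=1:  p_4=1·279+122=401,  q_4=1·16+7=23
…
a_7=1:  p_7=1·1081+680=1761,  q_7=1·62+39=101
a_8=1:  p_8=1·1761+1081=2842,  q_8=1·101+62=163
…
a_10=3:  p_10=3·7445+2842=25177,  q_10=3·427+163=1444
a_11=2:  p_11=2·25177+7445=57799,  q_11=2·1444+427=3315
(x₁, y₁) = (57799, 3315);  57799² − 304·3315² = 1 ✓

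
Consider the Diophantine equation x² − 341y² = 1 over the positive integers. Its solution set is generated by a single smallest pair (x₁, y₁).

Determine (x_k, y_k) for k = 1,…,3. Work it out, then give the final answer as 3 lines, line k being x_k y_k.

√341 = [18; 2,6,1,8,2,…,6,2,36, …], period ℓ=14 (even) → k=13
k=0  a_k=18  p_k/q_k = 18/1
k=1  a_k=2  p_k/q_k = 37/2
…
k=3  a_k=1  p_k/q_k = 277/15
k=4  a_k=8  p_k/q_k = 2456/133
k=5  a_k=2  p_k/q_k = 5189/281
k=6  a_k=1  p_k/q_k = 7645/414
k=7  a_k=2  p_k/q_k = 20479/1109
k=8  a_k=1  p_k/q_k = 28124/1523
k=9  a_k=2  p_k/q_k = 76727/4155
k=10  a_k=8  p_k/q_k = 641940/34763
k=11  a_k=1  p_k/q_k = 718667/38918
k=12  a_k=6  p_k/q_k = 4953942/268271
k=13  a_k=2  p_k/q_k = 10626551/575460
→ (10626551, 575460).  Check: 10626551²=112923586155601, 341·575460²=112923586155600, difference 1.
k=2:  x_2 = 10626551·10626551+341·575460·575460 = 225847172311201,  y_2 = 10626551·575460+575460·10626551 = 12230310076920
k=3:  x_3 = 10626551·225847172311201+341·575460·12230310076920 = 4799952989541519968951,  y_3 = 10626551·12230310076920+575460·225847172311201 = 259932027556408030380

10626551 575460
225847172311201 12230310076920
4799952989541519968951 259932027556408030380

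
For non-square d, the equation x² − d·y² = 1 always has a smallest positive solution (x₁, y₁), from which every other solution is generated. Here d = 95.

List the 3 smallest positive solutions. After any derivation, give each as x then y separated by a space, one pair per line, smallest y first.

√95 → a₀=9, period (1,2,1,18); ℓ=4 even so k=3
step 0: (9, 1)  from 9·(1,0) + (0,1)
…
step 2: (29, 3)  from 2·(10,1) + (9,1)
step 3: (39, 4)  from 1·(29,3) + (10,1)
→ (39, 4).  Check: 39²=1521, 95·4²=1520, difference 1.
(x_2, y_2) = (39·39 + 95·4·4, 39·4 + 4·39) = (3041, 312)
(x_3, y_3) = (39·3041 + 95·4·312, 39·312 + 4·3041) = (237159, 24332)

39 4
3041 312
237159 24332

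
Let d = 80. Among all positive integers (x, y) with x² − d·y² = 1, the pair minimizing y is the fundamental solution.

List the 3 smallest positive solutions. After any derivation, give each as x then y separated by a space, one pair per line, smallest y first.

9 1
161 18
2889 323

√80 → a₀=8, period (1,16); ℓ=2 even so k=1
k=0  a_k=8  p_k/q_k = 8/1
k=1  a_k=1  p_k/q_k = 9/1
(x₁, y₁) = (9, 1);  9² − 80·1² = 1 ✓
(x_2, y_2) = (9·9 + 80·1·1, 9·1 + 1·9) = (161, 18)
(x_3, y_3) = (9·161 + 80·1·18, 9·18 + 1·161) = (2889, 323)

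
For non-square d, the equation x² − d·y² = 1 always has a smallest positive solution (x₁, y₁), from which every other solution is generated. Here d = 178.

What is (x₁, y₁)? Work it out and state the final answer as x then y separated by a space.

1601 120

[13; 2,1,12,1,2,26] for √178; ℓ=6 ⇒ convergent index 5
step 0: (13, 1)  from 13·(1,0) + (0,1)
…
step 4: (547, 41)  from 1·(507,38) + (40,3)
step 5: (1601, 120)  from 2·(547,41) + (507,38)
fundamental: x₁=1601, y₁=120  (since 2563201 − 178·14400 = 1)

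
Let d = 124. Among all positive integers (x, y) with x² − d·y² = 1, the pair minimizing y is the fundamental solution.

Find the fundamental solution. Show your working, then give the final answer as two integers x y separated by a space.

4620799 414960

d=124: √d = [11; 7,2,1,1,1,…,2,7,22] (ℓ=16, even), read p_15/q_15
step 0: (11, 1)  from 11·(1,0) + (0,1)
…
step 5: (657, 59)  from 1·(412,37) + (245,22)
…
step 12: (152167, 13665)  from 1·(84875,7622) + (67292,6043)
…
step 14: (626251, 56239)  from 2·(237042,21287) + (152167,13665)
step 15: (4620799, 414960)  from 7·(626251,56239) + (237042,21287)
fundamental: x₁=4620799, y₁=414960  (since 21351783398401 − 124·172191801600 = 1)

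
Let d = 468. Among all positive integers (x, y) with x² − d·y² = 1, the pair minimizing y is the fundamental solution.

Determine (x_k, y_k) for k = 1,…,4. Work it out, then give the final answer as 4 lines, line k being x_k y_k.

649 30
842401 38940
1093435849 50544090
1419278889601 65606189880

√468 = [21; 1,1,1,2,1,1,1,42, …], period ℓ=8 (even) → k=7
a_0=21:  p_0=21·1+0=21,  q_0=21·0+1=1
a_1=1:  p_1=1·21+1=22,  q_1=1·1+0=1
a_2=1:  p_2=1·22+21=43,  q_2=1·1+1=2
a_3=1:  p_3=1·43+22=65,  q_3=1·2+1=3
a_4=2:  p_4=2·65+43=173,  q_4=2·3+2=8
a_5=1:  p_5=1·173+65=238,  q_5=1·8+3=11
a_6=1:  p_6=1·238+173=411,  q_6=1·11+8=19
a_7=1:  p_7=1·411+238=649,  q_7=1·19+11=30
fundamental: x₁=649, y₁=30  (since 421201 − 468·900 = 1)
k=2:  x_2 = 649·649+468·30·30 = 842401,  y_2 = 649·30+30·649 = 38940
k=3:  x_3 = 649·842401+468·30·38940 = 1093435849,  y_3 = 649·38940+30·842401 = 50544090
k=4:  x_4 = 649·1093435849+468·30·50544090 = 1419278889601,  y_4 = 649·50544090+30·1093435849 = 65606189880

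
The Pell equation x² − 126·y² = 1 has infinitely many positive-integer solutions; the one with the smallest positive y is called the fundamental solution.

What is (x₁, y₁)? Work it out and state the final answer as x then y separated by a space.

d=126: √d = [11; 4,2,4,22] (ℓ=4, even), read p_3/q_3
step 0: (11, 1)  from 11·(1,0) + (0,1)
step 1: (45, 4)  from 4·(11,1) + (1,0)
step 2: (101, 9)  from 2·(45,4) + (11,1)
step 3: (449, 40)  from 4·(101,9) + (45,4)
fundamental: x₁=449, y₁=40  (since 201601 − 126·1600 = 1)

449 40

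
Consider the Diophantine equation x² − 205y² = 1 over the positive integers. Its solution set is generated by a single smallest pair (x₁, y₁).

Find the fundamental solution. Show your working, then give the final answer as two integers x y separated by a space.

39689 2772

√205 → a₀=14, period (3,6,1,4,1,6,3,28); ℓ=8 even so k=7
step 0: (14, 1)  from 14·(1,0) + (0,1)
…
step 3: (315, 22)  from 1·(272,19) + (43,3)
…
step 6: (12614, 881)  from 6·(1847,129) + (1532,107)
step 7: (39689, 2772)  from 3·(12614,881) + (1847,129)
(x₁, y₁) = (39689, 2772);  39689² − 205·2772² = 1 ✓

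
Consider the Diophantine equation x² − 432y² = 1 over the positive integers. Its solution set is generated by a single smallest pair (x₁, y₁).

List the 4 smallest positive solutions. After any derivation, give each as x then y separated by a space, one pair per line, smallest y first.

1351 65
3650401 175630
9863382151 474552195
26650854921601 1282239855260

[20; 1,3,1,1,1,3,1,40] for √432; ℓ=8 ⇒ convergent index 7
i=0: a=20 ⇒ p=20, q=1
…
i=5: a=1 ⇒ p=291, q=14
i=6: a=3 ⇒ p=1060, q=51
i=7: a=1 ⇒ p=1351, q=65
fundamental: x₁=1351, y₁=65  (since 1825201 − 432·4225 = 1)
(x_2, y_2) = (1351·1351 + 432·65·65, 1351·65 + 65·1351) = (3650401, 175630)
(x_3, y_3) = (1351·3650401 + 432·65·175630, 1351·175630 + 65·3650401) = (9863382151, 474552195)
(x_4, y_4) = (1351·9863382151 + 432·65·474552195, 1351·474552195 + 65·9863382151) = (26650854921601, 1282239855260)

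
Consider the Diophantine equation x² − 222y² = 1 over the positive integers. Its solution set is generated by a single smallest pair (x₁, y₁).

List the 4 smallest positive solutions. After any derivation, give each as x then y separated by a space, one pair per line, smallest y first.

149 10
44401 2980
13231349 888030
3942897601 264629960

[14; 1,8,1,28] for √222; ℓ=4 ⇒ convergent index 3
i=0: a=14 ⇒ p=14, q=1
…
i=2: a=8 ⇒ p=134, q=9
i=3: a=1 ⇒ p=149, q=10
→ (149, 10).  Check: 149²=22201, 222·10²=22200, difference 1.
(149+10√222)^2 = 44401 + 2980√222
(149+10√222)^3 = 13231349 + 888030√222
(149+10√222)^4 = 3942897601 + 264629960√222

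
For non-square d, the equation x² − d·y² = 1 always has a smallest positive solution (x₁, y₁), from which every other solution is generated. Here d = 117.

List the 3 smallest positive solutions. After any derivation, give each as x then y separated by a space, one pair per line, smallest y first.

649 60
842401 77880
1093435849 101088180

[10; 1,4,2,4,1,20] for √117; ℓ=6 ⇒ convergent index 5
i=0: a=10 ⇒ p=10, q=1
…
i=2: a=4 ⇒ p=54, q=5
…
i=4: a=4 ⇒ p=530, q=49
i=5: a=1 ⇒ p=649, q=60
→ (649, 60).  Check: 649²=421201, 117·60²=421200, difference 1.
k=2:  x_2 = 649·649+117·60·60 = 842401,  y_2 = 649·60+60·649 = 77880
k=3:  x_3 = 649·842401+117·60·77880 = 1093435849,  y_3 = 649·77880+60·842401 = 101088180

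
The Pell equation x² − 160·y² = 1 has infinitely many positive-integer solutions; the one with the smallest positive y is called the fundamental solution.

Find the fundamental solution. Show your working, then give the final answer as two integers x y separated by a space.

√160 = [12; 1,1,1,5,1,1,1,24, …], period ℓ=8 (even) → k=7
a_0=12:  p_0=12·1+0=12,  q_0=12·0+1=1
a_1=1:  p_1=1·12+1=13,  q_1=1·1+0=1
a_2=1:  p_2=1·13+12=25,  q_2=1·1+1=2
…
a_4=5:  p_4=5·38+25=215,  q_4=5·3+2=17
a_5=1:  p_5=1·215+38=253,  q_5=1·17+3=20
a_6=1:  p_6=1·253+215=468,  q_6=1·20+17=37
a_7=1:  p_7=1·468+253=721,  q_7=1·37+20=57
→ (721, 57).  Check: 721²=519841, 160·57²=519840, difference 1.

721 57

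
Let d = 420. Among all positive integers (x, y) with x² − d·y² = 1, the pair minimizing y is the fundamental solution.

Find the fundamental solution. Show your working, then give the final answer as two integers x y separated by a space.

√420 → a₀=20, period (2,40); ℓ=2 even so k=1
a_0=20:  p_0=20·1+0=20,  q_0=20·0+1=1
a_1=2:  p_1=2·20+1=41,  q_1=2·1+0=2
→ (41, 2).  Check: 41²=1681, 420·2²=1680, difference 1.

41 2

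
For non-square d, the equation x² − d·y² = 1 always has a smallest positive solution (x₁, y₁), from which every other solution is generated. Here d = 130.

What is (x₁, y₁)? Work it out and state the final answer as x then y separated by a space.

d=130: √d = [11; 2,2,22] (ℓ=3, odd), read p_5/q_5
step 0: (11, 1)  from 11·(1,0) + (0,1)
…
step 2: (57, 5)  from 2·(23,2) + (11,1)
step 3: (1277, 112)  from 22·(57,5) + (23,2)
step 4: (2611, 229)  from 2·(1277,112) + (57,5)
step 5: (6499, 570)  from 2·(2611,229) + (1277,112)
fundamental: x₁=6499, y₁=570  (since 42237001 − 130·324900 = 1)

6499 570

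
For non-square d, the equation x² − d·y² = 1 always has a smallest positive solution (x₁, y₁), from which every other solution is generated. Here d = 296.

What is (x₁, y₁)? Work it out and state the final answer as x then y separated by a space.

√296 = [17; 4,1,7,1,4,34, …], period ℓ=6 (even) → k=5
k=0  a_k=17  p_k/q_k = 17/1
…
k=4  a_k=1  p_k/q_k = 757/44
k=5  a_k=4  p_k/q_k = 3699/215
(x₁, y₁) = (3699, 215);  3699² − 296·215² = 1 ✓

3699 215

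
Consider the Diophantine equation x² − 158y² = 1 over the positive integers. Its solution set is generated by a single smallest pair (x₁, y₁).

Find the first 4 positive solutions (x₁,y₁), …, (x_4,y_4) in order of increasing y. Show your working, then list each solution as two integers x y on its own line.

d=158: √d = [12; 1,1,3,12,3,1,1,24] (ℓ=8, even), read p_7/q_7
k=0  a_k=12  p_k/q_k = 12/1
k=1  a_k=1  p_k/q_k = 13/1
…
k=3  a_k=3  p_k/q_k = 88/7
…
k=6  a_k=1  p_k/q_k = 4412/351
k=7  a_k=1  p_k/q_k = 7743/616
→ (7743, 616).  Check: 7743²=59954049, 158·616²=59954048, difference 1.
k=2:  x_2 = 7743·7743+158·616·616 = 119908097,  y_2 = 7743·616+616·7743 = 9539376
k=3:  x_3 = 7743·119908097+158·616·9539376 = 1856896782399,  y_3 = 7743·9539376+616·119908097 = 147726776120
k=4:  x_4 = 7743·1856896782399+158·616·147726776120 = 28755903452322817,  y_4 = 7743·147726776120+616·1856896782399 = 2287696845454944

7743 616
119908097 9539376
1856896782399 147726776120
28755903452322817 2287696845454944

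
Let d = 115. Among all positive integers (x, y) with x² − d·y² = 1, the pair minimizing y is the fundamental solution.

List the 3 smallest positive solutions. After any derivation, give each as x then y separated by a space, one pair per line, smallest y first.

1126 105
2535751 236460
5710510126 532507815

[10; 1,2,1,1,1,1,1,2,1,20] for √115; ℓ=10 ⇒ convergent index 9
k=0  a_k=10  p_k/q_k = 10/1
k=1  a_k=1  p_k/q_k = 11/1
k=2  a_k=2  p_k/q_k = 32/3
k=3  a_k=1  p_k/q_k = 43/4
…
k=6  a_k=1  p_k/q_k = 193/18
…
k=8  a_k=2  p_k/q_k = 815/76
k=9  a_k=1  p_k/q_k = 1126/105
fundamental: x₁=1126, y₁=105  (since 1267876 − 115·11025 = 1)
(1126+105√115)^2 = 2535751 + 236460√115
(1126+105√115)^3 = 5710510126 + 532507815√115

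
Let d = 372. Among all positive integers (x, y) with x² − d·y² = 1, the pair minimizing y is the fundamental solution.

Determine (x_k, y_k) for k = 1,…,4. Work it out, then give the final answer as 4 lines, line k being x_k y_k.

12151 630
295293601 15310260
7176225079351 372069937890
174396621583094401 9042043615292520

[19; 3,2,12,2,3,38] for √372; ℓ=6 ⇒ convergent index 5
k=0  a_k=19  p_k/q_k = 19/1
…
k=2  a_k=2  p_k/q_k = 135/7
k=3  a_k=12  p_k/q_k = 1678/87
k=4  a_k=2  p_k/q_k = 3491/181
k=5  a_k=3  p_k/q_k = 12151/630
(x₁, y₁) = (12151, 630);  12151² − 372·630² = 1 ✓
(12151+630√372)^2 = 295293601 + 15310260√372
(12151+630√372)^3 = 7176225079351 + 372069937890√372
(12151+630√372)^4 = 174396621583094401 + 9042043615292520√372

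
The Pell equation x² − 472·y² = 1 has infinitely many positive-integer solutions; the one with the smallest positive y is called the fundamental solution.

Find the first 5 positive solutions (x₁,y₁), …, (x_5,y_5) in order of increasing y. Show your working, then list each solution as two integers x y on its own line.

306917 14127
188396089777 8671632918
115643925371868101 5322943120573485
70986173286526887819457 3267403467465432958572
43573726693046301732396700037 2005643340042853631571511563

√472 = [21; 1,2,1,1,1,…,2,1,42, …], period ℓ=14 (even) → k=13
a_0=21:  p_0=21·1+0=21,  q_0=21·0+1=1
…
a_2=2:  p_2=2·22+21=65,  q_2=2·1+1=3
a_3=1:  p_3=1·65+22=87,  q_3=1·3+1=4
a_4=1:  p_4=1·87+65=152,  q_4=1·4+3=7
a_5=1:  p_5=1·152+87=239,  q_5=1·7+4=11
a_6=4:  p_6=4·239+152=1108,  q_6=4·11+7=51
a_7=5:  p_7=5·1108+239=5779,  q_7=5·51+11=266
a_8=4:  p_8=4·5779+1108=24224,  q_8=4·266+51=1115
a_9=1:  p_9=1·24224+5779=30003,  q_9=1·1115+266=1381
a_10=1:  p_10=1·30003+24224=54227,  q_10=1·1381+1115=2496
a_11=1:  p_11=1·54227+30003=84230,  q_11=1·2496+1381=3877
a_12=2:  p_12=2·84230+54227=222687,  q_12=2·3877+2496=10250
a_13=1:  p_13=1·222687+84230=306917,  q_13=1·10250+3877=14127
(x₁, y₁) = (306917, 14127);  306917² − 472·14127² = 1 ✓
n=2: (306917,14127)∘(306917,14127) = (306917·306917+472·14127·14127, 306917·14127+14127·306917) = (188396089777,8671632918)
n=3: (188396089777,8671632918)∘(306917,14127) = (306917·188396089777+472·14127·8671632918, 306917·8671632918+14127·188396089777) = (115643925371868101,5322943120573485)
n=4: (115643925371868101,5322943120573485)∘(306917,14127) = (306917·115643925371868101+472·14127·5322943120573485, 306917·5322943120573485+14127·115643925371868101) = (70986173286526887819457,3267403467465432958572)
n=5: (70986173286526887819457,3267403467465432958572)∘(306917,14127) = (306917·70986173286526887819457+472·14127·3267403467465432958572, 306917·3267403467465432958572+14127·70986173286526887819457) = (43573726693046301732396700037,2005643340042853631571511563)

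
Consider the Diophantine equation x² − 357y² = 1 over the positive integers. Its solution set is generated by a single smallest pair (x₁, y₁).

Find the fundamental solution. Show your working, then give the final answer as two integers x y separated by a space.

[18; 1,8,2,8,1,36] for √357; ℓ=6 ⇒ convergent index 5
a_0=18:  p_0=18·1+0=18,  q_0=18·0+1=1
…
a_4=8:  p_4=8·359+170=3042,  q_4=8·19+9=161
a_5=1:  p_5=1·3042+359=3401,  q_5=1·161+19=180
(x₁, y₁) = (3401, 180);  3401² − 357·180² = 1 ✓

3401 180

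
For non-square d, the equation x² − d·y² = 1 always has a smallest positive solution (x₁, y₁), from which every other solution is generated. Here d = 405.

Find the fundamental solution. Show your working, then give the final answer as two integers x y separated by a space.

161 8

d=405: √d = [20; 8,40] (ℓ=2, even), read p_1/q_1
step 0: (20, 1)  from 20·(1,0) + (0,1)
step 1: (161, 8)  from 8·(20,1) + (1,0)
→ (161, 8).  Check: 161²=25921, 405·8²=25920, difference 1.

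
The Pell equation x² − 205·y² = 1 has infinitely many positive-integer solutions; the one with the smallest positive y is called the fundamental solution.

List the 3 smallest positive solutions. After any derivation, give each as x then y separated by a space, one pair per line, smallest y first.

39689 2772
3150433441 220035816
250075105640009 17466002999676

√205 → a₀=14, period (3,6,1,4,1,6,3,28); ℓ=8 even so k=7
k=0  a_k=14  p_k/q_k = 14/1
…
k=2  a_k=6  p_k/q_k = 272/19
k=3  a_k=1  p_k/q_k = 315/22
k=4  a_k=4  p_k/q_k = 1532/107
k=5  a_k=1  p_k/q_k = 1847/129
k=6  a_k=6  p_k/q_k = 12614/881
k=7  a_k=3  p_k/q_k = 39689/2772
→ (39689, 2772).  Check: 39689²=1575216721, 205·2772²=1575216720, difference 1.
n=2: (39689,2772)∘(39689,2772) = (39689·39689+205·2772·2772, 39689·2772+2772·39689) = (3150433441,220035816)
n=3: (3150433441,220035816)∘(39689,2772) = (39689·3150433441+205·2772·220035816, 39689·220035816+2772·3150433441) = (250075105640009,17466002999676)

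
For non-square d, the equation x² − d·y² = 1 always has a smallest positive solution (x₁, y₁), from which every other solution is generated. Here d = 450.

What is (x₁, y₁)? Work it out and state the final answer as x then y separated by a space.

19601 924

√450 = [21; 4,1,2,4,2,1,4,42, …], period ℓ=8 (even) → k=7
a_0=21:  p_0=21·1+0=21,  q_0=21·0+1=1
a_1=4:  p_1=4·21+1=85,  q_1=4·1+0=4
a_2=1:  p_2=1·85+21=106,  q_2=1·4+1=5
…
a_4=4:  p_4=4·297+106=1294,  q_4=4·14+5=61
a_5=2:  p_5=2·1294+297=2885,  q_5=2·61+14=136
a_6=1:  p_6=1·2885+1294=4179,  q_6=1·136+61=197
a_7=4:  p_7=4·4179+2885=19601,  q_7=4·197+136=924
fundamental: x₁=19601, y₁=924  (since 384199201 − 450·853776 = 1)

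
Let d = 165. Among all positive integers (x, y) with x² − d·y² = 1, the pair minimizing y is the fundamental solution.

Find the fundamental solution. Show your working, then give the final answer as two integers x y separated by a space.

√165 = [12; 1,5,2,5,1,24, …], period ℓ=6 (even) → k=5
step 0: (12, 1)  from 12·(1,0) + (0,1)
…
step 2: (77, 6)  from 5·(13,1) + (12,1)
step 3: (167, 13)  from 2·(77,6) + (13,1)
step 4: (912, 71)  from 5·(167,13) + (77,6)
step 5: (1079, 84)  from 1·(912,71) + (167,13)
→ (1079, 84).  Check: 1079²=1164241, 165·84²=1164240, difference 1.

1079 84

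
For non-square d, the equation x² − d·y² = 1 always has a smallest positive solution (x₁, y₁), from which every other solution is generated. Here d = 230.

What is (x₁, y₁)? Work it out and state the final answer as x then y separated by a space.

91 6

d=230: √d = [15; 6,30] (ℓ=2, even), read p_1/q_1
i=0: a=15 ⇒ p=15, q=1
i=1: a=6 ⇒ p=91, q=6
fundamental: x₁=91, y₁=6  (since 8281 − 230·36 = 1)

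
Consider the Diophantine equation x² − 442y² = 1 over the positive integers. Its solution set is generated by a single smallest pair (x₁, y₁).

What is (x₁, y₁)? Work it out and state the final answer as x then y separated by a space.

√442 = [21; 42, …], period ℓ=1 (odd) → k=1
step 0: (21, 1)  from 21·(1,0) + (0,1)
step 1: (883, 42)  from 42·(21,1) + (1,0)
fundamental: x₁=883, y₁=42  (since 779689 − 442·1764 = 1)

883 42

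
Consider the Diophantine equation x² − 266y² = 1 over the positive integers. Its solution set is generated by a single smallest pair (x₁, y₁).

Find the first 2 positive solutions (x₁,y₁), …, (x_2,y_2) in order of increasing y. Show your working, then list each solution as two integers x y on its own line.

685 42
938449 57540

d=266: √d = [16; 3,4,3,32] (ℓ=4, even), read p_3/q_3
k=0  a_k=16  p_k/q_k = 16/1
k=1  a_k=3  p_k/q_k = 49/3
k=2  a_k=4  p_k/q_k = 212/13
k=3  a_k=3  p_k/q_k = 685/42
(x₁, y₁) = (685, 42);  685² − 266·42² = 1 ✓
(685+42√266)^2 = 938449 + 57540√266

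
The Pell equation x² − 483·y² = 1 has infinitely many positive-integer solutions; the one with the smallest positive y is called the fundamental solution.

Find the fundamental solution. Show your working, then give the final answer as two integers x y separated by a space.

d=483: √d = [21; 1,42] (ℓ=2, even), read p_1/q_1
a_0=21:  p_0=21·1+0=21,  q_0=21·0+1=1
a_1=1:  p_1=1·21+1=22,  q_1=1·1+0=1
(x₁, y₁) = (22, 1);  22² − 483·1² = 1 ✓

22 1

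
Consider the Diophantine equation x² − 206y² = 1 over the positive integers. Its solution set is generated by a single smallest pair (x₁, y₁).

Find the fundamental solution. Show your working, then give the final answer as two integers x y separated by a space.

59535 4148

√206 = [14; 2,1,5,14,5,1,2,28, …], period ℓ=8 (even) → k=7
i=0: a=14 ⇒ p=14, q=1
…
i=6: a=1 ⇒ p=20998, q=1463
i=7: a=2 ⇒ p=59535, q=4148
→ (59535, 4148).  Check: 59535²=3544416225, 206·4148²=3544416224, difference 1.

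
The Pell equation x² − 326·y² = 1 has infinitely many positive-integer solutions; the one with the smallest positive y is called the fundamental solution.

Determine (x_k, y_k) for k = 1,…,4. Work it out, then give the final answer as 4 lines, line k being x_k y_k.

325 18
211249 11700
137311525 7604982
89252280001 4943226600

[18; 18,36] for √326; ℓ=2 ⇒ convergent index 1
k=0  a_k=18  p_k/q_k = 18/1
k=1  a_k=18  p_k/q_k = 325/18
fundamental: x₁=325, y₁=18  (since 105625 − 326·324 = 1)
(325+18√326)^2 = 211249 + 11700√326
(325+18√326)^3 = 137311525 + 7604982√326
(325+18√326)^4 = 89252280001 + 4943226600√326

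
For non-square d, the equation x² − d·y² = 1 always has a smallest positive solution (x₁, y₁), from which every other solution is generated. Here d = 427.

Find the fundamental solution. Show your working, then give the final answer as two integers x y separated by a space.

62 3

√427 = [20; 1,1,1,40, …], period ℓ=4 (even) → k=3
i=0: a=20 ⇒ p=20, q=1
…
i=2: a=1 ⇒ p=41, q=2
i=3: a=1 ⇒ p=62, q=3
(x₁, y₁) = (62, 3);  62² − 427·3² = 1 ✓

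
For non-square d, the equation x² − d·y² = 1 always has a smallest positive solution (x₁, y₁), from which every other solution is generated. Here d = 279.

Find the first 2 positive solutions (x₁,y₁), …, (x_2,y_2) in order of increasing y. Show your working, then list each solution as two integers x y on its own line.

1520 91
4620799 276640

d=279: √d = [16; 1,2,2,1,2,2,1,32] (ℓ=8, even), read p_7/q_7
a_0=16:  p_0=16·1+0=16,  q_0=16·0+1=1
a_1=1:  p_1=1·16+1=17,  q_1=1·1+0=1
a_2=2:  p_2=2·17+16=50,  q_2=2·1+1=3
a_3=2:  p_3=2·50+17=117,  q_3=2·3+1=7
a_4=1:  p_4=1·117+50=167,  q_4=1·7+3=10
…
a_6=2:  p_6=2·451+167=1069,  q_6=2·27+10=64
a_7=1:  p_7=1·1069+451=1520,  q_7=1·64+27=91
→ (1520, 91).  Check: 1520²=2310400, 279·91²=2310399, difference 1.
n=2: (1520,91)∘(1520,91) = (1520·1520+279·91·91, 1520·91+91·1520) = (4620799,276640)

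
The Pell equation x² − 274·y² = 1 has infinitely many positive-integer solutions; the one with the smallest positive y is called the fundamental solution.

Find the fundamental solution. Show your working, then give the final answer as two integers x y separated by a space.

3959299 239190

d=274: √d = [16; 1,1,4,4,1,1,32] (ℓ=7, odd), read p_13/q_13
i=0: a=16 ⇒ p=16, q=1
i=1: a=1 ⇒ p=17, q=1
i=2: a=1 ⇒ p=33, q=2
i=3: a=4 ⇒ p=149, q=9
i=4: a=4 ⇒ p=629, q=38
i=5: a=1 ⇒ p=778, q=47
…
i=7: a=32 ⇒ p=45802, q=2767
i=8: a=1 ⇒ p=47209, q=2852
i=9: a=1 ⇒ p=93011, q=5619
…
i=11: a=4 ⇒ p=1770023, q=106931
i=12: a=1 ⇒ p=2189276, q=132259
i=13: a=1 ⇒ p=3959299, q=239190
fundamental: x₁=3959299, y₁=239190  (since 15676048571401 − 274·57211856100 = 1)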